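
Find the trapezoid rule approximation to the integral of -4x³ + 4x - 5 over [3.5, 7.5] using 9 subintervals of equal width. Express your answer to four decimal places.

-2954.6914

Δx = (7.5 − 3.5)/9 = 4/9.
f(3.5) = -162.5, f(71/18) = -342197/1458, f(79/18) = -474733/1458, f(29/6) = -23615/54, f(95/18) = -833885/1458, f(103/18) = -1066645/1458, f(37/6) = -49591/54, f(119/18) = -1653893/1458, f(127/18) = -2014525/1458, f(7.5) = -1662.5.
T_9 = (Δx/2)·[f(x_0) + 2f(x_1) + ... + 2f(x_{8}) + f(x_9)].
Sum ≈ -2954.6914.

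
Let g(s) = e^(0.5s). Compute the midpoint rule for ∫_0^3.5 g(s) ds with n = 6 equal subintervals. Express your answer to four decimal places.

Δs = (3.5 − 0)/6 = 7/12.
Midpoints: 7/24, 0.875, 35/24, 49/24, 2.625, 77/24.
g(7/24) ≈ 1.1570, g(0.875) ≈ 1.5488, g(35/24) ≈ 2.0734, g(49/24) ≈ 2.7755, g(2.625) ≈ 3.7155, g(77/24) ≈ 4.9737.
Sum = Δs · [g(7/24) + g(0.875) + g(35/24) + ...].
Sum ≈ 9.4756.

9.4756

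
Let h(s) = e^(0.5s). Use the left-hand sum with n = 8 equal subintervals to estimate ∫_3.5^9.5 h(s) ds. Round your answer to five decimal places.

181.04135

Δs = (9.5 − 3.5)/8 = 0.75.
Left endpoints: 3.5, 4.25, 5, 5.75, 6.5, 7.25, 8, 8.75.
h(3.5) ≈ 5.75460, h(4.25) ≈ 8.37290, h(5) ≈ 12.18249, h(5.75) ≈ 17.72542, h(6.5) ≈ 25.79034, h(7.25) ≈ 37.52472, h(8) ≈ 54.59815, h(8.75) ≈ 79.43984.
Sum = Δs · [h(3.5) + h(4.25) + h(5) + ...].
Sum ≈ 181.04135.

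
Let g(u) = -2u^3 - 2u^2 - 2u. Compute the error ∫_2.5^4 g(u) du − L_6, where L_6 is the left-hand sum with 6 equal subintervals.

Exact integral: ∫_2.5^4 g(u) du = -150.46875.
L_6 = -135.8984375.
Error = -150.46875 − (-135.8984375) = -14.5703125.

-14.5703125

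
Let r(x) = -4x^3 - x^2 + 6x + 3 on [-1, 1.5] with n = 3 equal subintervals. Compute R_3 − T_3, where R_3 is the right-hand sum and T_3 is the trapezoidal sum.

-1.5625

R_3 ≈ 3.0092593.
T_3 ≈ 4.5717593.
R_3 − T_3 = -1.5625.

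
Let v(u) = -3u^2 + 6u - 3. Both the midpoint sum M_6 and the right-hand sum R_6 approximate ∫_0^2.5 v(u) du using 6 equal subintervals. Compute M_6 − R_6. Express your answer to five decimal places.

M_6 ≈ -4.2664931.
R_6 ≈ -5.3732639.
M_6 − R_6 ≈ 1.10677.

1.10677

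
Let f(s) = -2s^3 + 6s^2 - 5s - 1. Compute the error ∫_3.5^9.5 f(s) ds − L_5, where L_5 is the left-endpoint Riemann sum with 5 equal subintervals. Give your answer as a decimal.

Exact integral: ∫_3.5^9.5 f(s) ds = -2569.5.
L_5 = -1902.42.
Error = -2569.5 − (-1902.42) = -667.08.

-667.08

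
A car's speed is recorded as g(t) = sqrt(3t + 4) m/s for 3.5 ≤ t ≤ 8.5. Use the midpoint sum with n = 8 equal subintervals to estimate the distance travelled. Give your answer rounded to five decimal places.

Δt = (8.5 − 3.5)/8 = 0.625.
Midpoints: 3.8125, 4.4375, 5.0625, 5.6875, 6.3125, 6.9375, 7.5625, 8.1875.
g(3.8125) ≈ 3.92906, g(4.4375) ≈ 4.16083, g(5.0625) ≈ 4.38035, g(5.6875) ≈ 4.58939, g(6.3125) ≈ 4.78931, g(6.9375) ≈ 4.98121, g(7.5625) ≈ 5.16599, g(8.1875) ≈ 5.34439.
Sum = Δt · [g(3.8125) + g(4.4375) + g(5.0625) + ...].
Sum ≈ 23.33784.

23.33784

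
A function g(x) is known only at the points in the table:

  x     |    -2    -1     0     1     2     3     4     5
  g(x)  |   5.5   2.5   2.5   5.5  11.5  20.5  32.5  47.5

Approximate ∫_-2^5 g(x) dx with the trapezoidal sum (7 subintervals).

101.5

Δx = 1.
T_7 = (1/2)·[5.5 + 2·2.5 + 2·2.5 + 2·5.5 + 2·11.5 + 2·20.5 + 2·32.5 + 47.5] = 101.5.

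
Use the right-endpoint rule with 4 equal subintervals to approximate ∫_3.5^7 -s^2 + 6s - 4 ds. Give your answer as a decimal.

Δs = (7 − 3.5)/4 = 0.875.
Right endpoints: 4.375, 5.25, 6.125, 7.
f(4.375) = 3.109375, f(5.25) = -0.0625, f(6.125) = -4.765625, f(7) = -11.
Sum = Δs · [f(4.375) + f(5.25) + f(6.125) + f(7)].
Sum = -11.12890625.

-11.12890625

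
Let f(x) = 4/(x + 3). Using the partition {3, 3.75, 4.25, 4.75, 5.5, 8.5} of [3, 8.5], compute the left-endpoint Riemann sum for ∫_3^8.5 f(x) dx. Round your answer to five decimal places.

Subinterval widths: 0.75, 0.5, 0.5, 0.75, 3.
Left endpoints: 3, 3.75, 4.25, 4.75, 5.5.
f(3) = 2/3, f(3.75) = 16/27, f(4.25) = 16/29, f(4.75) = 16/31, f(5.5) = 8/17.
Sum = Σ Δx_i · f(x_i).
Sum ≈ 2.87102.

2.87102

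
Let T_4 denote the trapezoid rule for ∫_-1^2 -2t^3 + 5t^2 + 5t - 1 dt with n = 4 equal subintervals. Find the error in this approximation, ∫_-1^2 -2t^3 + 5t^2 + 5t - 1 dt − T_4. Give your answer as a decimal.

Exact integral: ∫_-1^2 f(t) dt = 12.
T_4 = 12.5625.
Error = 12 − 12.5625 = -0.5625.

-0.5625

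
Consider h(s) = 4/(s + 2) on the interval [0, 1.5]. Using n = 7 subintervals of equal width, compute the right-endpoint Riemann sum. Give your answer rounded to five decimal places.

Δs = (1.5 − 0)/7 = 3/14.
Right endpoints: 3/14, 3/7, 9/14, 6/7, 15/14, 9/7, 1.5.
h(3/14) = 56/31, h(3/7) = 28/17, h(9/14) = 56/37, h(6/7) = 1.4, h(15/14) = 56/43, h(9/7) = 28/23, h(1.5) = 8/7.
Sum = Δs · [h(3/14) + h(3/7) + h(9/14) + ...].
Sum ≈ 2.14920.

2.14920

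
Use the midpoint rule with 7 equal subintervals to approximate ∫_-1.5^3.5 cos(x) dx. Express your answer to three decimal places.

0.661

Δx = (3.5 − (-1.5))/7 = 5/7.
Midpoints: -8/7, -3/7, 2/7, 1, 12/7, 17/7, 22/7.
f(-8/7) ≈ 0.415, f(-3/7) ≈ 0.910, f(2/7) ≈ 0.959, f(1) ≈ 0.540, f(12/7) ≈ -0.143, f(17/7) ≈ -0.756, f(22/7) ≈ -1.000.
Sum = Δx · [f(-8/7) + f(-3/7) + f(2/7) + ...].
Sum ≈ 0.661.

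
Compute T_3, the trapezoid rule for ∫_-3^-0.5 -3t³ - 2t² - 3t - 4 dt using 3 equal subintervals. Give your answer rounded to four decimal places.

49.8900

Δt = (-0.5 − (-3))/3 = 5/6.
f(-3) = 68, f(-13/6) = 23.625, f(-4/3) = 32/9, f(-0.5) = -2.625.
T_3 = (Δt/2)·[f(t_0) + 2f(t_1) + 2f(t_2) + f(t_3)].
Sum ≈ 49.8900.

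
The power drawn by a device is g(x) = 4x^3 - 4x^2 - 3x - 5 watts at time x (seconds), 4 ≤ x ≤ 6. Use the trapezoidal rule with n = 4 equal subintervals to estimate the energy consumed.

802

Δx = (6 − 4)/4 = 0.5.
g(4) = 175, g(4.5) = 265, g(5) = 380, g(5.5) = 523, g(6) = 697.
T_4 = (Δx/2)·[g(x_0) + 2g(x_1) + 2g(x_2) + 2g(x_3) + g(x_4)].
Sum = 802.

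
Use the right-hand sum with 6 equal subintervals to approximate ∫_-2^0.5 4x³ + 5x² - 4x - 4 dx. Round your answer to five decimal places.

Δx = (0.5 − (-2))/6 = 5/12.
Right endpoints: -19/12, -7/6, -0.75, -1/3, 1/12, 0.5.
f(-19/12) = -109/108, f(-7/6) = 121/108, f(-0.75) = 0.125, f(-1/3) = -61/27, f(1/12) = -116/27, f(0.5) = -4.25.
Sum = Δx · [f(-19/12) + f(-7/6) + f(-0.75) + ...].
Sum ≈ -4.40394.

-4.40394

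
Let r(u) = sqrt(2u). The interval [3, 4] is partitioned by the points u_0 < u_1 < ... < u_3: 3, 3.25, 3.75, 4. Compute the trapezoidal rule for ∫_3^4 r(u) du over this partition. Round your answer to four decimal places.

Subinterval widths: 0.25, 0.5, 0.25.
r(3) ≈ 2.4495, r(3.25) ≈ 2.5495, r(3.75) ≈ 2.7386, r(4) ≈ 2.8284.
On each subinterval the trapezoid contributes (Δu_i/2)·[r(u_{i-1}) + r(u_i)].
Sum ≈ 2.6428.

2.6428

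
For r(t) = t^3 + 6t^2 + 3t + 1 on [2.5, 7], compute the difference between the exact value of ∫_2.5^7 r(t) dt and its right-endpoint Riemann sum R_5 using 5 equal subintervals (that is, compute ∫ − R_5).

Exact integral: ∫_2.5^7 r(t) dt = 1313.859375.
R_5 = 1594.98.
Error = 1313.859375 − 1594.98 = -281.120625.

-281.120625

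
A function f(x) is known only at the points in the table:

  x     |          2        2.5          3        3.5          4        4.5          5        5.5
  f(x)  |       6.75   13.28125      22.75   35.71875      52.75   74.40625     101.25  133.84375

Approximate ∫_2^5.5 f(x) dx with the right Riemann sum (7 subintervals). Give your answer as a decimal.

Δx = 0.5.
Sum = 0.5·[13.28125 + 22.75 + 35.71875 + 52.75 + 74.40625 + 101.25 + 133.84375] = 217.

217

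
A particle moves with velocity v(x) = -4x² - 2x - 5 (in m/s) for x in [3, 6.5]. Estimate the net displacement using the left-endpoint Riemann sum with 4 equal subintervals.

-321.453125

Δx = (6.5 − 3)/4 = 0.875.
Left endpoints: 3, 3.875, 4.75, 5.625.
v(3) = -47, v(3.875) = -72.8125, v(4.75) = -104.75, v(5.625) = -142.8125.
Sum = Δx · [v(3) + v(3.875) + v(4.75) + v(5.625)].
Sum = -321.453125.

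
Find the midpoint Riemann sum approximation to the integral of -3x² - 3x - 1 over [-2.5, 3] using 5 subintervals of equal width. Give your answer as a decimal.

Δx = (3 − (-2.5))/5 = 1.1.
Midpoints: -1.95, -0.85, 0.25, 1.35, 2.45.
f(-1.95) = -6.5575, f(-0.85) = -0.6175, f(0.25) = -1.9375, f(1.35) = -10.5175, f(2.45) = -26.3575.
Sum = Δx · [f(-1.95) + f(-0.85) + f(0.25) + f(1.35) + f(2.45)].
Sum = -50.58625.

-50.58625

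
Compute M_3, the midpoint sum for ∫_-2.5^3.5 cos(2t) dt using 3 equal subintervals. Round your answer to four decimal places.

Δt = (3.5 − (-2.5))/3 = 2.
Midpoints: -1.5, 0.5, 2.5.
f(-1.5) ≈ -0.9900, f(0.5) ≈ 0.5403, f(2.5) ≈ 0.2837.
Sum = Δt · [f(-1.5) + f(0.5) + f(2.5)].
Sum ≈ -0.3321.

-0.3321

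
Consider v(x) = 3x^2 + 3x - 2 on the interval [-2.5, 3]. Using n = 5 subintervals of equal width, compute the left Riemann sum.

Δx = (3 − (-2.5))/5 = 1.1.
Left endpoints: -2.5, -1.4, -0.3, 0.8, 1.9.
v(-2.5) = 9.25, v(-1.4) = -0.32, v(-0.3) = -2.63, v(0.8) = 2.32, v(1.9) = 14.53.
Sum = Δx · [v(-2.5) + v(-1.4) + v(-0.3) + v(0.8) + v(1.9)].
Sum = 25.465.

25.465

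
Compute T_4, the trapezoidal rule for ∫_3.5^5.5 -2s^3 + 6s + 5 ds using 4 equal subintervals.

-320.75

Δs = (5.5 − 3.5)/4 = 0.5.
f(3.5) = -59.75, f(4) = -99, f(4.5) = -150.25, f(5) = -215, f(5.5) = -294.75.
T_4 = (Δs/2)·[f(s_0) + 2f(s_1) + 2f(s_2) + 2f(s_3) + f(s_4)].
Sum = -320.75.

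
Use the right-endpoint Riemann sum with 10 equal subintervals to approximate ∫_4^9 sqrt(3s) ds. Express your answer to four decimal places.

22.3693

Δs = (9 − 4)/10 = 0.5.
Right endpoints: 4.5, 5, 5.5, 6, 6.5, 7, 7.5, 8, 8.5, 9.
f(4.5) ≈ 3.6742, f(5) ≈ 3.8730, f(5.5) ≈ 4.0620, f(6) ≈ 4.2426, f(6.5) ≈ 4.4159, f(7) ≈ 4.5826, f(7.5) ≈ 4.7434, f(8) ≈ 4.8990, f(8.5) ≈ 5.0498, f(9) ≈ 5.1962.
Sum = Δs · [f(4.5) + f(5) + f(5.5) + ...].
Sum ≈ 22.3693.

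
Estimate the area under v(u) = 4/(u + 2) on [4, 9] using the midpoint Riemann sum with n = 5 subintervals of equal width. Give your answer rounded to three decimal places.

Δu = (9 − 4)/5 = 1.
Midpoints: 4.5, 5.5, 6.5, 7.5, 8.5.
v(4.5) = 8/13, v(5.5) = 8/15, v(6.5) = 8/17, v(7.5) = 8/19, v(8.5) = 8/21.
Sum = Δu · [v(4.5) + v(5.5) + v(6.5) + v(7.5) + v(8.5)].
Sum ≈ 2.421.

2.421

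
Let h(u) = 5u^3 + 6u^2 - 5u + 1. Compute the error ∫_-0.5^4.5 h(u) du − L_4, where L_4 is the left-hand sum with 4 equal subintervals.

297.65625

Exact integral: ∫_-0.5^4.5 h(u) du = 650.
L_4 = 352.34375.
Error = 650 − 352.34375 = 297.65625.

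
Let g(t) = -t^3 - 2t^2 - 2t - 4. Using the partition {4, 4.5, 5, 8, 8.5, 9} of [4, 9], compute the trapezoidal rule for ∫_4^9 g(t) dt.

Subinterval widths: 0.5, 0.5, 3, 0.5, 0.5.
g(4) = -108, g(4.5) = -144.625, g(5) = -189, g(8) = -660, g(8.5) = -779.625, g(9) = -913.
On each subinterval the trapezoid contributes (Δt_i/2)·[g(t_{i-1}) + g(t_i)].
Sum = -2203.125.

-2203.125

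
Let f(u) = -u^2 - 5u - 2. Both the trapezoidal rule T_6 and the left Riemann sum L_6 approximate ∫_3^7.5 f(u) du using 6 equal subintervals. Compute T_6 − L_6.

T_6 = -259.171875.
L_6 = -233.015625.
T_6 − L_6 = -26.15625.

-26.15625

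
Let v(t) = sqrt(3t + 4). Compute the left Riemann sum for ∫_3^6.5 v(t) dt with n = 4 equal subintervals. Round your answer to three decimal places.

14.349

Δt = (6.5 − 3)/4 = 0.875.
Left endpoints: 3, 3.875, 4.75, 5.625.
v(3) ≈ 3.606, v(3.875) ≈ 3.953, v(4.75) ≈ 4.272, v(5.625) ≈ 4.569.
Sum = Δt · [v(3) + v(3.875) + v(4.75) + v(5.625)].
Sum ≈ 14.349.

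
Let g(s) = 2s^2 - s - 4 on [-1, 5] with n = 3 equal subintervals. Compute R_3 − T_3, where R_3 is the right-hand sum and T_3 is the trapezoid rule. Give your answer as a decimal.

42

R_3 = 98.
T_3 = 56.
R_3 − T_3 = 42.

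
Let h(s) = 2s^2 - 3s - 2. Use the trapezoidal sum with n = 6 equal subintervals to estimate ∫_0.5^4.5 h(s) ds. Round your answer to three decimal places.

Δs = (4.5 − 0.5)/6 = 2/3.
h(0.5) = -3, h(7/6) = -25/9, h(11/6) = -7/9, h(2.5) = 3, h(19/6) = 77/9, h(23/6) = 143/9, h(4.5) = 25.
T_6 = (Δs/2)·[h(s_0) + 2h(s_1) + ... + 2h(s_{5}) + h(s_6)].
Sum ≈ 23.259.

23.259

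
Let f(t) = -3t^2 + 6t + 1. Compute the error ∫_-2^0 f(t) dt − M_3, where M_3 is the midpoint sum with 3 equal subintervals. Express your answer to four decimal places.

-0.2222

Exact integral: ∫_-2^0 f(t) dt = -18.
M_3 ≈ -17.777778.
Error ≈ -18 − (-17.777778) ≈ -0.2222.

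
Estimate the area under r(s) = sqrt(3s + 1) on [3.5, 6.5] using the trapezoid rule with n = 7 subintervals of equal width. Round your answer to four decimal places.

Δs = (6.5 − 3.5)/7 = 3/7.
r(3.5) ≈ 3.3912, r(55/14) ≈ 3.5757, r(61/14) ≈ 3.7512, r(67/14) ≈ 3.9188, r(73/14) ≈ 4.0796, r(79/14) ≈ 4.2342, r(85/14) ≈ 4.3834, r(6.5) ≈ 4.5277.
T_7 = (Δs/2)·[r(s_0) + 2r(s_1) + ... + 2r(s_{6}) + r(s_7)].
Sum ≈ 11.9581.

11.9581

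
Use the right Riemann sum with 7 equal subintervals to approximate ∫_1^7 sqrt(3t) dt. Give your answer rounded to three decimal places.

21.420

Δt = (7 − 1)/7 = 6/7.
Right endpoints: 13/7, 19/7, 25/7, 31/7, 37/7, 43/7, 7.
f(13/7) ≈ 2.360, f(19/7) ≈ 2.854, f(25/7) ≈ 3.273, f(31/7) ≈ 3.645, f(37/7) ≈ 3.982, f(43/7) ≈ 4.293, f(7) ≈ 4.583.
Sum = Δt · [f(13/7) + f(19/7) + f(25/7) + ...].
Sum ≈ 21.420.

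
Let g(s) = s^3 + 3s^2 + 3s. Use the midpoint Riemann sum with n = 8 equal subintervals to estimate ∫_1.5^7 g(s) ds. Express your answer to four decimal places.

1005.3224

Δs = (7 − 1.5)/8 = 0.6875.
Midpoints: 1.84375, 2.53125, 3.21875, 3.90625, 4.59375, 5.28125, 5.96875, 6.65625.
g(1.84375) = 720803/32768, g(2.53125) = 1410129/32768, g(3.21875) = 2427607/32768, g(3.90625) = 3837125/32768, g(4.59375) = 5702571/32768, g(5.28125) = 8087833/32768, g(5.96875) = 11056799/32768, g(6.65625) = 14673357/32768.
Sum = Δs · [g(1.84375) + g(2.53125) + g(3.21875) + ...].
Sum ≈ 1005.3224.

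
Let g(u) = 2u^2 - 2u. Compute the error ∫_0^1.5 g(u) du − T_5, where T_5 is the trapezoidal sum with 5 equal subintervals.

Exact integral: ∫_0^1.5 g(u) du = 0.
T_5 = 0.045.
Error = 0 − 0.045 = -0.045.

-0.045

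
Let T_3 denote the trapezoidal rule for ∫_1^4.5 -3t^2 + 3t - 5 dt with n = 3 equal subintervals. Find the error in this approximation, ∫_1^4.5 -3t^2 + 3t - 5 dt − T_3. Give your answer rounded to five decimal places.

2.38194

Exact integral: ∫_1^4.5 f(t) dt = -78.75.
T_3 ≈ -81.1319444.
Error ≈ -78.75 − (-81.1319444) ≈ 2.38194.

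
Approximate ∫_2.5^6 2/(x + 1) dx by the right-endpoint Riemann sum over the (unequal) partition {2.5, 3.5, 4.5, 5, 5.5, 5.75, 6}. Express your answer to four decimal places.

1.2741

Subinterval widths: 1, 1, 0.5, 0.5, 0.25, 0.25.
Right endpoints: 3.5, 4.5, 5, 5.5, 5.75, 6.
f(3.5) = 4/9, f(4.5) = 4/11, f(5) = 1/3, f(5.5) = 4/13, f(5.75) = 8/27, f(6) = 2/7.
Sum = Σ Δx_i · f(x_i).
Sum ≈ 1.2741.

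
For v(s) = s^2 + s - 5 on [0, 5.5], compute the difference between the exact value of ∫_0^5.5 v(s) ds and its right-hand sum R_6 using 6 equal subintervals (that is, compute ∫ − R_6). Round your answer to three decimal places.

Exact integral: ∫_0^5.5 v(s) ds ≈ 43.08333.
R_6 ≈ 60.23900.
Error ≈ 43.08333 − 60.23900 ≈ -17.156.

-17.156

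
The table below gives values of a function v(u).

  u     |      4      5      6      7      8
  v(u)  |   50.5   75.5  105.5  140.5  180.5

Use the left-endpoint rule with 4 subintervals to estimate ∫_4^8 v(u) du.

Δu = 1.
Sum = 1·[50.5 + 75.5 + 105.5 + 140.5] = 372.

372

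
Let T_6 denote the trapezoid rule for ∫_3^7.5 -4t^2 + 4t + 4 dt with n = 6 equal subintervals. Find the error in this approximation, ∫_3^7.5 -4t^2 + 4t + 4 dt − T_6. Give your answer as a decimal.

1.6875

Exact integral: ∫_3^7.5 f(t) dt = -414.
T_6 = -415.6875.
Error = -414 − (-415.6875) = 1.6875.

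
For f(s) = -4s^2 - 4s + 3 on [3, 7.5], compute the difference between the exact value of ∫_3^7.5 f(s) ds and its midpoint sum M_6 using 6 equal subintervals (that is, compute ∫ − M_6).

-0.84375

Exact integral: ∫_3^7.5 f(s) ds = -607.5.
M_6 = -606.65625.
Error = -607.5 − (-606.65625) = -0.84375.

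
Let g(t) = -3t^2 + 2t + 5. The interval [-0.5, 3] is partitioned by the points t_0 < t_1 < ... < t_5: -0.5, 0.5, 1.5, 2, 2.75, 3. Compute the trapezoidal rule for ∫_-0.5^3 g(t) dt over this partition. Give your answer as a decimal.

-2.15625

Subinterval widths: 1, 1, 0.5, 0.75, 0.25.
g(-0.5) = 3.25, g(0.5) = 5.25, g(1.5) = 1.25, g(2) = -3, g(2.75) = -12.1875, g(3) = -16.
On each subinterval the trapezoid contributes (Δt_i/2)·[g(t_{i-1}) + g(t_i)].
Sum = -2.15625.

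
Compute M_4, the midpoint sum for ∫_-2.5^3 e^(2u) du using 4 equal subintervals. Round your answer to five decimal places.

149.82977

Δu = (3 − (-2.5))/4 = 1.375.
Midpoints: -1.8125, -0.4375, 0.9375, 2.3125.
f(-1.8125) ≈ 0.02665, f(-0.4375) ≈ 0.41686, f(0.9375) ≈ 6.52082, f(2.3125) ≈ 102.00277.
Sum = Δu · [f(-1.8125) + f(-0.4375) + f(0.9375) + f(2.3125)].
Sum ≈ 149.82977.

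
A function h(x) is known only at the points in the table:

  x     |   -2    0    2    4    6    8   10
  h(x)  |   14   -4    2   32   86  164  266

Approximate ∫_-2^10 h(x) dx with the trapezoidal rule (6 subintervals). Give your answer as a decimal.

Δx = 2.
T_6 = (2/2)·[14 + 2·(-4) + 2·2 + 2·32 + 2·86 + 2·164 + 266] = 840.

840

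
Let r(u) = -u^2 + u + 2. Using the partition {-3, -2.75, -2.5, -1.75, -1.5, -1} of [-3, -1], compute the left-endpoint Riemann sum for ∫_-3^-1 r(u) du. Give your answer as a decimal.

Subinterval widths: 0.25, 0.25, 0.75, 0.25, 0.5.
Left endpoints: -3, -2.75, -2.5, -1.75, -1.5.
r(-3) = -10, r(-2.75) = -8.3125, r(-2.5) = -6.75, r(-1.75) = -2.8125, r(-1.5) = -1.75.
Sum = Σ Δu_i · r(u_i).
Sum = -11.21875.

-11.21875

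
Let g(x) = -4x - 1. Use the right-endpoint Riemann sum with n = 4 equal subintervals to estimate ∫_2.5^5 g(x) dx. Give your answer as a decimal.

-43.125

Δx = (5 − 2.5)/4 = 0.625.
Right endpoints: 3.125, 3.75, 4.375, 5.
g(3.125) = -13.5, g(3.75) = -16, g(4.375) = -18.5, g(5) = -21.
Sum = Δx · [g(3.125) + g(3.75) + g(4.375) + g(5)].
Sum = -43.125.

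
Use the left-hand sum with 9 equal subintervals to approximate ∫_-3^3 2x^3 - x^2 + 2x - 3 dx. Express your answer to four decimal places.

Δx = (3 − (-3))/9 = 2/3.
Left endpoints: -3, -7/3, -5/3, -1, -1/3, 1/3, 1, 5/3, 7/3.
f(-3) = -72, f(-7/3) = -1040/27, f(-5/3) = -496/27, f(-1) = -8, f(-1/3) = -104/27, f(1/3) = -64/27, f(1) = 0, f(5/3) = 184/27, f(7/3) = 584/27.
Sum = Δx · [f(-3) + f(-7/3) + f(-5/3) + ...].
Sum ≈ -76.4444.

-76.4444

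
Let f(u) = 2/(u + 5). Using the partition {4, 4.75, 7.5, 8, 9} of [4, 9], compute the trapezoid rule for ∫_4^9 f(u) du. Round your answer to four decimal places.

Subinterval widths: 0.75, 2.75, 0.5, 1.
f(4) = 2/9, f(4.75) = 8/39, f(7.5) = 0.16, f(8) = 2/13, f(9) = 1/7.
On each subinterval the trapezoid contributes (Δu_i/2)·[f(u_{i-1}) + f(u_i)].
Sum ≈ 0.8891.

0.8891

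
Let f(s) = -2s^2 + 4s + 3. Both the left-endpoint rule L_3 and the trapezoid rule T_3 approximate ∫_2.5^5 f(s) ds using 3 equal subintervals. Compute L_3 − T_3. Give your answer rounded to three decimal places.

11.458

L_3 ≈ -17.03704.
T_3 ≈ -28.49537.
L_3 − T_3 ≈ 11.458.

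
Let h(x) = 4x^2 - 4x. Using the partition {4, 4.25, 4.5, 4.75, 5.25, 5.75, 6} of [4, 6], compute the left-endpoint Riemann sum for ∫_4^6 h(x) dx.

Subinterval widths: 0.25, 0.25, 0.25, 0.5, 0.5, 0.25.
Left endpoints: 4, 4.25, 4.5, 4.75, 5.25, 5.75.
h(4) = 48, h(4.25) = 55.25, h(4.5) = 63, h(4.75) = 71.25, h(5.25) = 89.25, h(5.75) = 109.25.
Sum = Σ Δx_i · h(x_i).
Sum = 149.125.

149.125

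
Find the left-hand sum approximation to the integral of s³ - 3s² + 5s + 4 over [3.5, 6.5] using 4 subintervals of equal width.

Δs = (6.5 − 3.5)/4 = 0.75.
Left endpoints: 3.5, 4.25, 5, 5.75.
f(3.5) = 27.625, f(4.25) = 47.828125, f(5) = 79, f(5.75) = 123.671875.
Sum = Δs · [f(3.5) + f(4.25) + f(5) + f(5.75)].
Sum = 208.59375.

208.59375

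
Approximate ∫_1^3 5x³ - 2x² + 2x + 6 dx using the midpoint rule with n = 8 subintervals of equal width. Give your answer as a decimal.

102.375

Δx = (3 − 1)/8 = 0.25.
Midpoints: 1.125, 1.375, 1.625, 1.875, 2.125, 2.375, 2.625, 2.875.
f(1.125) = 6573/512, f(1.375) = 9199/512, f(1.625) = 13017/512, f(1.875) = 18267/512, f(2.125) = 25189/512, f(2.375) = 34023/512, f(2.625) = 45009/512, f(2.875) = 58387/512.
Sum = Δx · [f(1.125) + f(1.375) + f(1.625) + ...].
Sum = 102.375.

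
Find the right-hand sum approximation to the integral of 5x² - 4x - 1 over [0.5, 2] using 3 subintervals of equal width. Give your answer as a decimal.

Δx = (2 − 0.5)/3 = 0.5.
Right endpoints: 1, 1.5, 2.
f(1) = 0, f(1.5) = 4.25, f(2) = 11.
Sum = Δx · [f(1) + f(1.5) + f(2)].
Sum = 7.625.

7.625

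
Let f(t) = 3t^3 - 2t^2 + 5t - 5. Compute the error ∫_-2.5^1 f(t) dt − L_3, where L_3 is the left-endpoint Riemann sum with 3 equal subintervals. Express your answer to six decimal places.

Exact integral: ∫_-2.5^1 f(t) dt ≈ -70.25520833.
L_3 ≈ -122.62962963.
Error ≈ -70.25520833 − (-122.62962963) ≈ 52.374421.

52.374421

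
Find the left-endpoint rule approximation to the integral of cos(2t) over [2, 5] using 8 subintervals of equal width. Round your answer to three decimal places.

0.136

Δt = (5 − 2)/8 = 0.375.
Left endpoints: 2, 2.375, 2.75, 3.125, 3.5, 3.875, 4.25, 4.625.
f(2) ≈ -0.654, f(2.375) ≈ 0.038, f(2.75) ≈ 0.709, f(3.125) ≈ 0.999, f(3.5) ≈ 0.754, f(3.875) ≈ 0.104, f(4.25) ≈ -0.602, f(4.625) ≈ -0.985.
Sum = Δt · [f(2) + f(2.375) + f(2.75) + ...].
Sum ≈ 0.136.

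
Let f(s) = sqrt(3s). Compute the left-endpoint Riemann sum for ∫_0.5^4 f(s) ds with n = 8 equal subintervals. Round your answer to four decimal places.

Δs = (4 − 0.5)/8 = 0.4375.
Left endpoints: 0.5, 0.9375, 1.375, 1.8125, 2.25, 2.6875, 3.125, 3.5625.
f(0.5) ≈ 1.2247, f(0.9375) ≈ 1.6771, f(1.375) ≈ 2.0310, f(1.8125) ≈ 2.3318, f(2.25) ≈ 2.5981, f(2.6875) ≈ 2.8395, f(3.125) ≈ 3.0619, f(3.5625) ≈ 3.2692.
Sum = Δs · [f(0.5) + f(0.9375) + f(1.375) + ...].
Sum ≈ 8.3270.

8.3270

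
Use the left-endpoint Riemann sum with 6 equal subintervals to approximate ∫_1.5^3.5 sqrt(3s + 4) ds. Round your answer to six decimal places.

Δs = (3.5 − 1.5)/6 = 1/3.
Left endpoints: 1.5, 11/6, 13/6, 2.5, 17/6, 19/6.
f(1.5) ≈ 2.915476, f(11/6) ≈ 3.082207, f(13/6) ≈ 3.240370, f(2.5) ≈ 3.391165, f(17/6) ≈ 3.535534, f(19/6) ≈ 3.674235.
Sum = Δs · [f(1.5) + f(11/6) + f(13/6) + ...].
Sum ≈ 6.612996.

6.612996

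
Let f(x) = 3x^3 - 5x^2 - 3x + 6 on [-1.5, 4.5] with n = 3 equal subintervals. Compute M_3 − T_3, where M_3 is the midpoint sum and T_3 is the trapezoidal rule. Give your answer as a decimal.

M_3 = 138.25.
T_3 = 189.25.
M_3 − T_3 = -51.

-51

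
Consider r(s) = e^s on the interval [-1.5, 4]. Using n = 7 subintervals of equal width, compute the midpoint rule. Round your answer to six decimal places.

Δs = (4 − (-1.5))/7 = 11/14.
Midpoints: -31/28, -9/28, 13/28, 1.25, 57/28, 79/28, 101/28.
r(-31/28) ≈ 0.330502, r(-9/28) ≈ 0.725112, r(13/28) ≈ 1.590877, r(1.25) ≈ 3.490343, r(57/28) ≈ 7.657720, r(79/28) ≈ 16.800835, r(101/28) ≈ 36.860586.
Sum = Δs · [r(-31/28) + r(-9/28) + r(13/28) + ...].
Sum ≈ 53.001124.

53.001124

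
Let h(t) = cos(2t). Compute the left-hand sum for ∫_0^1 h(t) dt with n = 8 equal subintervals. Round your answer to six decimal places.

Δt = (1 − 0)/8 = 0.125.
Left endpoints: 0, 0.125, 0.25, 0.375, 0.5, 0.625, 0.75, 0.875.
h(0) ≈ 1.000000, h(0.125) ≈ 0.968912, h(0.25) ≈ 0.877583, h(0.375) ≈ 0.731689, h(0.5) ≈ 0.540302, h(0.625) ≈ 0.315322, h(0.75) ≈ 0.070737, h(0.875) ≈ -0.178246.
Sum = Δt · [h(0) + h(0.125) + h(0.25) + ...].
Sum ≈ 0.540787.

0.540787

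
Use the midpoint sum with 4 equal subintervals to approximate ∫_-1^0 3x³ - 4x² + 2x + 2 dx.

Δx = (0 − (-1))/4 = 0.25.
Midpoints: -0.875, -0.625, -0.375, -0.125.
f(-0.875) = -2469/512, f(-0.625) = -791/512, f(-0.375) = 271/512, f(-0.125) = 861/512.
Sum = Δx · [f(-0.875) + f(-0.625) + f(-0.375) + f(-0.125)].
Sum = -1.0390625.

-1.0390625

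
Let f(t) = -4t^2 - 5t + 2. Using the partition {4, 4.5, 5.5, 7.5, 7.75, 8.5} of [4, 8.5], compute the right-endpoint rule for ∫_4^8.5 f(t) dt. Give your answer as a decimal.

Subinterval widths: 0.5, 1, 2, 0.25, 0.75.
Right endpoints: 4.5, 5.5, 7.5, 7.75, 8.5.
f(4.5) = -101.5, f(5.5) = -146.5, f(7.5) = -260.5, f(7.75) = -277, f(8.5) = -329.5.
Sum = Σ Δt_i · f(t_i).
Sum = -1034.625.

-1034.625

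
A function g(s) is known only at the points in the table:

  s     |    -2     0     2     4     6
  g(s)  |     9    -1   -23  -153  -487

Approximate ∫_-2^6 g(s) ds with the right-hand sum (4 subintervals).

Δs = 2.
Sum = 2·[(-1) + (-23) + (-153) + (-487)] = -1328.

-1328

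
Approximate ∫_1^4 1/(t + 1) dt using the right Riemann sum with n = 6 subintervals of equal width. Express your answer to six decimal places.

0.845635

Δt = (4 − 1)/6 = 0.5.
Right endpoints: 1.5, 2, 2.5, 3, 3.5, 4.
f(1.5) = 0.4, f(2) = 1/3, f(2.5) = 2/7, f(3) = 0.25, f(3.5) = 2/9, f(4) = 0.2.
Sum = Δt · [f(1.5) + f(2) + f(2.5) + ...].
Sum ≈ 0.845635.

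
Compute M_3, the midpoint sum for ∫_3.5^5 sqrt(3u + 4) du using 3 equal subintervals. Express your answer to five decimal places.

6.13490

Δu = (5 − 3.5)/3 = 0.5.
Midpoints: 3.75, 4.25, 4.75.
f(3.75) ≈ 3.90512, f(4.25) ≈ 4.09268, f(4.75) ≈ 4.27200.
Sum = Δu · [f(3.75) + f(4.25) + f(4.75)].
Sum ≈ 6.13490.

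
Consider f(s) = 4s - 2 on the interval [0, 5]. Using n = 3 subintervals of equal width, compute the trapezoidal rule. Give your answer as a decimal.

Δs = (5 − 0)/3 = 5/3.
f(0) = -2, f(5/3) = 14/3, f(10/3) = 34/3, f(5) = 18.
T_3 = (Δs/2)·[f(s_0) + 2f(s_1) + 2f(s_2) + f(s_3)].
Sum = 40.

40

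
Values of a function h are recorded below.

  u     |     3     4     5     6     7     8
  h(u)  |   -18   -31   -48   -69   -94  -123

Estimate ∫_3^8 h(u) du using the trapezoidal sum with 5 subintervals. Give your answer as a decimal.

Δu = 1.
T_5 = (1/2)·[(-18) + 2·(-31) + 2·(-48) + 2·(-69) + 2·(-94) + (-123)] = -312.5.

-312.5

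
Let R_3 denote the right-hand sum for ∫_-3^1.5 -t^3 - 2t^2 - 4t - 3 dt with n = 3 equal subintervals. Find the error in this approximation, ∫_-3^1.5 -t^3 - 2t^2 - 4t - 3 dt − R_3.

25.734375

Exact integral: ∫_-3^1.5 f(t) dt = -1.265625.
R_3 = -27.
Error = -1.265625 − (-27) = 25.734375.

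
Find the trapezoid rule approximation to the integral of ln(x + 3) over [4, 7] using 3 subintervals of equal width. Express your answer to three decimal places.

6.401

Δx = (7 − 4)/3 = 1.
f(4) ≈ 1.946, f(5) ≈ 2.079, f(6) ≈ 2.197, f(7) ≈ 2.303.
T_3 = (Δx/2)·[f(x_0) + 2f(x_1) + 2f(x_2) + f(x_3)].
Sum ≈ 6.401.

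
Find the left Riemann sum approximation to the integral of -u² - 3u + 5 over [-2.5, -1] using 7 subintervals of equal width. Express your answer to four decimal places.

Δu = (-1 − (-2.5))/7 = 3/14.
Left endpoints: -2.5, -16/7, -29/14, -13/7, -23/14, -10/7, -17/14.
f(-2.5) = 6.25, f(-16/7) = 325/49, f(-29/14) = 1357/196, f(-13/7) = 349/49, f(-23/14) = 1417/196, f(-10/7) = 355/49, f(-17/14) = 1405/196.
Sum = Δu · [f(-2.5) + f(-16/7) + f(-29/14) + ...].
Sum ≈ 10.4082.

10.4082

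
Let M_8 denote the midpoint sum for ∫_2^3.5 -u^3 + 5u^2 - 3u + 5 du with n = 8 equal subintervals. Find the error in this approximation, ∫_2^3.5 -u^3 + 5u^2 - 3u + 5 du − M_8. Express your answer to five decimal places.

-0.01428

Exact integral: ∫_2^3.5 f(u) du = 19.734375.
M_8 ≈ 19.7486572.
Error ≈ 19.734375 − 19.7486572 ≈ -0.01428.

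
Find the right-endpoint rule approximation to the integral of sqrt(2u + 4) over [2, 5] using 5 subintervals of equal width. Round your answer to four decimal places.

10.1900

Δu = (5 − 2)/5 = 0.6.
Right endpoints: 2.6, 3.2, 3.8, 4.4, 5.
f(2.6) ≈ 3.0332, f(3.2) ≈ 3.2249, f(3.8) ≈ 3.4059, f(4.4) ≈ 3.5777, f(5) ≈ 3.7417.
Sum = Δu · [f(2.6) + f(3.2) + f(3.8) + f(4.4) + f(5)].
Sum ≈ 10.1900.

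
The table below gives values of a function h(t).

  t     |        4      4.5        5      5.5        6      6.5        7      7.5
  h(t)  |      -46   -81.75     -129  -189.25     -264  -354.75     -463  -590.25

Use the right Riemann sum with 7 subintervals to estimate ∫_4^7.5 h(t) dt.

Δt = 0.5.
Sum = 0.5·[(-81.75) + (-129) + (-189.25) + (-264) + (-354.75) + (-463) + (-590.25)] = -1036.

-1036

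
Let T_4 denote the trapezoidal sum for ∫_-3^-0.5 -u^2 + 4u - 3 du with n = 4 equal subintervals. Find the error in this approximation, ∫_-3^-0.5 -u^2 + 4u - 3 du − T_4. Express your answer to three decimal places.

Exact integral: ∫_-3^-0.5 f(u) du ≈ -33.95833.
T_4 = -34.12109375.
Error ≈ -33.95833 − (-34.12109375) ≈ 0.163.

0.163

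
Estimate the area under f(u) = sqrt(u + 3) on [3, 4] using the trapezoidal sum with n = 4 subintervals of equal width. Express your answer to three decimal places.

2.549

Δu = (4 − 3)/4 = 0.25.
f(3) ≈ 2.449, f(3.25) ≈ 2.500, f(3.5) ≈ 2.550, f(3.75) ≈ 2.598, f(4) ≈ 2.646.
T_4 = (Δu/2)·[f(u_0) + 2f(u_1) + 2f(u_2) + 2f(u_3) + f(u_4)].
Sum ≈ 2.549.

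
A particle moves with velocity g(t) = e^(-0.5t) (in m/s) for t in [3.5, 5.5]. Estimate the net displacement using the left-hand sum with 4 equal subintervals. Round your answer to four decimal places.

0.2483

Δt = (5.5 − 3.5)/4 = 0.5.
Left endpoints: 3.5, 4, 4.5, 5.
g(3.5) ≈ 0.1738, g(4) ≈ 0.1353, g(4.5) ≈ 0.1054, g(5) ≈ 0.0821.
Sum = Δt · [g(3.5) + g(4) + g(4.5) + g(5)].
Sum ≈ 0.2483.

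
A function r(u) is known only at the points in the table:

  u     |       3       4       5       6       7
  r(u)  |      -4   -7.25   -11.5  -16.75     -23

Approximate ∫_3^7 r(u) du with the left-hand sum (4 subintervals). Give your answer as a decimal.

Δu = 1.
Sum = 1·[(-4) + (-7.25) + (-11.5) + (-16.75)] = -39.5.

-39.5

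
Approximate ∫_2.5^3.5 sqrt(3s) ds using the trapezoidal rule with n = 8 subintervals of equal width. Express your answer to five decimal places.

Δs = (3.5 − 2.5)/8 = 0.125.
f(2.5) ≈ 2.73861, f(2.625) ≈ 2.80624, f(2.75) ≈ 2.87228, f(2.875) ≈ 2.93684, f(3) ≈ 3.00000, f(3.125) ≈ 3.06186, f(3.25) ≈ 3.12250, f(3.375) ≈ 3.18198, f(3.5) ≈ 3.24037.
T_8 = (Δs/2)·[f(s_0) + 2f(s_1) + ... + 2f(s_{7}) + f(s_8)].
Sum ≈ 2.99640.

2.99640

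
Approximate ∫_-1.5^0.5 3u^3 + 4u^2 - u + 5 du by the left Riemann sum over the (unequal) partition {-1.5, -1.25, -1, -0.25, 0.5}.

12.34375

Subinterval widths: 0.25, 0.25, 0.75, 0.75.
Left endpoints: -1.5, -1.25, -1, -0.25.
f(-1.5) = 5.375, f(-1.25) = 6.640625, f(-1) = 7, f(-0.25) = 5.453125.
Sum = Σ Δu_i · f(u_i).
Sum = 12.34375.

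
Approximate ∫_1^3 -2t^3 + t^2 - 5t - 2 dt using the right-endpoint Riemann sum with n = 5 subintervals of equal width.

-66.72

Δt = (3 − 1)/5 = 0.4.
Right endpoints: 1.4, 1.8, 2.2, 2.6, 3.
f(1.4) = -12.528, f(1.8) = -19.424, f(2.2) = -29.456, f(2.6) = -43.392, f(3) = -62.
Sum = Δt · [f(1.4) + f(1.8) + f(2.2) + f(2.6) + f(3)].
Sum = -66.72.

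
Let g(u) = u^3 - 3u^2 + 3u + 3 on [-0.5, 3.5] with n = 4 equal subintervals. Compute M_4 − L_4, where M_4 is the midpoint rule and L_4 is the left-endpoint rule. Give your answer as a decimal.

8

M_4 = 24.
L_4 = 16.
M_4 − L_4 = 8.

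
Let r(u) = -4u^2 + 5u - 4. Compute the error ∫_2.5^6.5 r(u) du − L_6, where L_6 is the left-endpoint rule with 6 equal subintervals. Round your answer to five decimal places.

-40.14815

Exact integral: ∫_2.5^6.5 r(u) du ≈ -271.3333333.
L_6 ≈ -231.1851852.
Error ≈ -271.3333333 − (-231.1851852) ≈ -40.14815.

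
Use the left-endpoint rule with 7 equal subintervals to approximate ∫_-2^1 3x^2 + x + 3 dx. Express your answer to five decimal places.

Δx = (1 − (-2))/7 = 3/7.
Left endpoints: -2, -11/7, -8/7, -5/7, -2/7, 1/7, 4/7.
f(-2) = 13, f(-11/7) = 433/49, f(-8/7) = 283/49, f(-5/7) = 187/49, f(-2/7) = 145/49, f(1/7) = 157/49, f(4/7) = 223/49.
Sum = Δx · [f(-2) + f(-11/7) + f(-8/7) + ...].
Sum ≈ 18.06122.

18.06122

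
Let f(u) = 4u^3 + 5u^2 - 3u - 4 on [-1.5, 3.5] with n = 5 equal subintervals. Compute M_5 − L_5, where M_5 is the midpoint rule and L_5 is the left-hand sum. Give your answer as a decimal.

M_5 = 180.
L_5 = 91.25.
M_5 − L_5 = 88.75.

88.75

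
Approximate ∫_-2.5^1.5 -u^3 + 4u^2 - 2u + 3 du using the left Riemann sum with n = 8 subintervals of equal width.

Δu = (1.5 − (-2.5))/8 = 0.5.
Left endpoints: -2.5, -2, -1.5, -1, -0.5, 0, 0.5, 1.
f(-2.5) = 48.625, f(-2) = 31, f(-1.5) = 18.375, f(-1) = 10, f(-0.5) = 5.125, f(0) = 3, f(0.5) = 2.875, f(1) = 4.
Sum = Δu · [f(-2.5) + f(-2) + f(-1.5) + ...].
Sum = 61.5.

61.5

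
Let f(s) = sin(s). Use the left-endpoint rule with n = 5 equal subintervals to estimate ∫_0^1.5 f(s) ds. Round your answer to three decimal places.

Δs = (1.5 − 0)/5 = 0.3.
Left endpoints: 0, 0.3, 0.6, 0.9, 1.2.
f(0) ≈ 0.000, f(0.3) ≈ 0.296, f(0.6) ≈ 0.565, f(0.9) ≈ 0.783, f(1.2) ≈ 0.932.
Sum = Δs · [f(0) + f(0.3) + f(0.6) + f(0.9) + f(1.2)].
Sum ≈ 0.773.

0.773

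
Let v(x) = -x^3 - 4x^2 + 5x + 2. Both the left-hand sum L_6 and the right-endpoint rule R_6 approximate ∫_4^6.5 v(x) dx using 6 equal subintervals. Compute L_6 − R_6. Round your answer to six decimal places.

126.302083

L_6 ≈ -530.75159144.
R_6 ≈ -657.05367477.
L_6 − R_6 ≈ 126.302083.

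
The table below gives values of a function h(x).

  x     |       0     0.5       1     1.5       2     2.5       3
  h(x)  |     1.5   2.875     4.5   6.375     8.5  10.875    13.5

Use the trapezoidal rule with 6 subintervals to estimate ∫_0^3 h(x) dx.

20.3125

Δx = 0.5.
T_6 = (0.5/2)·[1.5 + 2·2.875 + 2·4.5 + 2·6.375 + 2·8.5 + 2·10.875 + 13.5] = 20.3125.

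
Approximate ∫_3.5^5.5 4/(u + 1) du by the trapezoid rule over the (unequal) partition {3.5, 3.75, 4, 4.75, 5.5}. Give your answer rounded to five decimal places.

1.47415

Subinterval widths: 0.25, 0.25, 0.75, 0.75.
f(3.5) = 8/9, f(3.75) = 16/19, f(4) = 0.8, f(4.75) = 16/23, f(5.5) = 8/13.
On each subinterval the trapezoid contributes (Δu_i/2)·[f(u_{i-1}) + f(u_i)].
Sum ≈ 1.47415.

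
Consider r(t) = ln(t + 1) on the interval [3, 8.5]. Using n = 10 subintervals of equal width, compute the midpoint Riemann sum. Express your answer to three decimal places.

Δt = (8.5 − 3)/10 = 0.55.
Midpoints: 3.275, 3.825, 4.375, 4.925, 5.475, 6.025, 6.575, 7.125, 7.675, 8.225.
r(3.275) ≈ 1.453, r(3.825) ≈ 1.574, r(4.375) ≈ 1.682, r(4.925) ≈ 1.779, r(5.475) ≈ 1.868, r(6.025) ≈ 1.949, r(6.575) ≈ 2.025, r(7.125) ≈ 2.095, r(7.675) ≈ 2.160, r(8.225) ≈ 2.222.
Sum = Δt · [r(3.275) + r(3.825) + r(4.375) + ...].
Sum ≈ 10.344.

10.344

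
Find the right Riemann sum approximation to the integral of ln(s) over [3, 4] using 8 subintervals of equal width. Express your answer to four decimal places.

Δs = (4 − 3)/8 = 0.125.
Right endpoints: 3.125, 3.25, 3.375, 3.5, 3.625, 3.75, 3.875, 4.
f(3.125) ≈ 1.1394, f(3.25) ≈ 1.1787, f(3.375) ≈ 1.2164, f(3.5) ≈ 1.2528, f(3.625) ≈ 1.2879, f(3.75) ≈ 1.3218, f(3.875) ≈ 1.3545, f(4) ≈ 1.3863.
Sum = Δs · [f(3.125) + f(3.25) + f(3.375) + ...].
Sum ≈ 1.2672.

1.2672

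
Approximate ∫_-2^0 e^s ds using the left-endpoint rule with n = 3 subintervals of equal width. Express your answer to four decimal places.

0.6082

Δs = (0 − (-2))/3 = 2/3.
Left endpoints: -2, -4/3, -2/3.
f(-2) ≈ 0.1353, f(-4/3) ≈ 0.2636, f(-2/3) ≈ 0.5134.
Sum = Δs · [f(-2) + f(-4/3) + f(-2/3)].
Sum ≈ 0.6082.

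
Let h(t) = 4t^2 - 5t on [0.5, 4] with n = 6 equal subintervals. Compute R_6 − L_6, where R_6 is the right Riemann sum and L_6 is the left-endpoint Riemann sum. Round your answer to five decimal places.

26.54167

R_6 ≈ 59.8564815.
L_6 ≈ 33.3148148.
R_6 − L_6 ≈ 26.54167.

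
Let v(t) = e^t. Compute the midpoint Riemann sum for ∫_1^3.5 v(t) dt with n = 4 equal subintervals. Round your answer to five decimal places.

Δt = (3.5 − 1)/4 = 0.625.
Midpoints: 1.3125, 1.9375, 2.5625, 3.1875.
v(1.3125) ≈ 3.71545, v(1.9375) ≈ 6.94138, v(2.5625) ≈ 12.96820, v(3.1875) ≈ 24.22778.
Sum = Δt · [v(1.3125) + v(1.9375) + v(2.5625) + v(3.1875)].
Sum ≈ 29.90800.

29.90800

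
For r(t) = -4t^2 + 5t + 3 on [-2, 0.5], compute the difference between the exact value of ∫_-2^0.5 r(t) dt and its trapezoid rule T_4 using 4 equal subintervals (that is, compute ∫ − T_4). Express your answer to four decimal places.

0.6510

Exact integral: ∫_-2^0.5 r(t) dt ≈ -12.708333.
T_4 = -13.359375.
Error ≈ -12.708333 − (-13.359375) ≈ 0.6510.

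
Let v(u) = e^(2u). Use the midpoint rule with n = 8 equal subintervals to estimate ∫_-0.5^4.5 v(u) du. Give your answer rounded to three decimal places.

Δu = (4.5 − (-0.5))/8 = 0.625.
Midpoints: -0.1875, 0.4375, 1.0625, 1.6875, 2.3125, 2.9375, 3.5625, 4.1875.
v(-0.1875) ≈ 0.687, v(0.4375) ≈ 2.399, v(1.0625) ≈ 8.373, v(1.6875) ≈ 29.224, v(2.3125) ≈ 102.003, v(2.9375) ≈ 356.025, v(3.5625) ≈ 1242.648, v(4.1875) ≈ 4337.268.
Sum = Δu · [v(-0.1875) + v(0.4375) + v(1.0625) + ...].
Sum ≈ 3799.142.

3799.142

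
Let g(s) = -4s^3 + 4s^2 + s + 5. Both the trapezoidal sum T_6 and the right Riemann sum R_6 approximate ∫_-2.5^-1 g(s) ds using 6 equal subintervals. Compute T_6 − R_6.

T_6 = 62.828125.
R_6 = 53.078125.
T_6 − R_6 = 9.75.

9.75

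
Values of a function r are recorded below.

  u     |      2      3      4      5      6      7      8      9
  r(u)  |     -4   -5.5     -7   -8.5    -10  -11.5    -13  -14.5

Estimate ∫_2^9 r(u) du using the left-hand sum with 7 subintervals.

Δu = 1.
Sum = 1·[(-4) + (-5.5) + (-7) + (-8.5) + (-10) + (-11.5) + (-13)] = -59.5.

-59.5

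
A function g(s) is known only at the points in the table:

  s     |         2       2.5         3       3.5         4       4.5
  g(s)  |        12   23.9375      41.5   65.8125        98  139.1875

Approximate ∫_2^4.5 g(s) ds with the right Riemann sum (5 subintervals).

Δs = 0.5.
Sum = 0.5·[23.9375 + 41.5 + 65.8125 + 98 + 139.1875] = 184.21875.

184.21875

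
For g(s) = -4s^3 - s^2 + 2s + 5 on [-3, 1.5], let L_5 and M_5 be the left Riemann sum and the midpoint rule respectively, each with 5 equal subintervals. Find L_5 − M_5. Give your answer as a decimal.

54.8775

L_5 = 134.01.
M_5 = 79.1325.
L_5 − M_5 = 54.8775.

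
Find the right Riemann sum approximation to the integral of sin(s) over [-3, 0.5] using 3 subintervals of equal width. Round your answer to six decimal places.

Δs = (0.5 − (-3))/3 = 7/6.
Right endpoints: -11/6, -2/3, 0.5.
f(-11/6) ≈ -0.965735, f(-2/3) ≈ -0.618370, f(0.5) ≈ 0.479426.
Sum = Δs · [f(-11/6) + f(-2/3) + f(0.5)].
Sum ≈ -1.288792.

-1.288792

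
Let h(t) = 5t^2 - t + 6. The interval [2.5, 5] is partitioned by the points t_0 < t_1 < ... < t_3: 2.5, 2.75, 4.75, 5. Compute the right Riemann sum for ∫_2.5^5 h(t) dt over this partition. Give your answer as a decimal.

Subinterval widths: 0.25, 2, 0.25.
Right endpoints: 2.75, 4.75, 5.
h(2.75) = 41.0625, h(4.75) = 114.0625, h(5) = 126.
Sum = Σ Δt_i · h(t_i).
Sum = 269.890625.

269.890625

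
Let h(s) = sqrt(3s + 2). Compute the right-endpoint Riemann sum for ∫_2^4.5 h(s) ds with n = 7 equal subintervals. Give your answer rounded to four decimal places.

Δs = (4.5 − 2)/7 = 5/14.
Right endpoints: 33/14, 19/7, 43/14, 24/7, 53/14, 29/7, 4.5.
h(33/14) ≈ 3.0119, h(19/7) ≈ 3.1848, h(43/14) ≈ 3.3488, h(24/7) ≈ 3.5051, h(53/14) ≈ 3.6547, h(29/7) ≈ 3.7985, h(4.5) ≈ 3.9370.
Sum = Δs · [h(33/14) + h(19/7) + h(43/14) + ...].
Sum ≈ 8.7289.

8.7289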